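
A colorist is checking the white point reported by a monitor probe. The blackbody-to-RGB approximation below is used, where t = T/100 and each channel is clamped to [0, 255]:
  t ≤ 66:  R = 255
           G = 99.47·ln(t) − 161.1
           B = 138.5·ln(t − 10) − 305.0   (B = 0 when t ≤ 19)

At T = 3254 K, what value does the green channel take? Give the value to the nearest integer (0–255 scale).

185

t = 3254/100 = 32.54; the t ≤ 66 branch applies.
G = 99.47·ln 32.54 − 161.1 = 99.47·3.4825 − 161.1 = 185.301.
Rounded: 185.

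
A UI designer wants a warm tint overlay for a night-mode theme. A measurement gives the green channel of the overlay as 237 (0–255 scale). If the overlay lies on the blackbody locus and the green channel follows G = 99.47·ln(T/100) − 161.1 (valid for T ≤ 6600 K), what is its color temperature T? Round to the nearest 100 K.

5500 K

ln t = (237 + 161.1) / 99.47 = 4.0022.
t = e^4.0022 = 54.719.
T = 100·t = 5472 K → 5500 K to the nearest 100 K.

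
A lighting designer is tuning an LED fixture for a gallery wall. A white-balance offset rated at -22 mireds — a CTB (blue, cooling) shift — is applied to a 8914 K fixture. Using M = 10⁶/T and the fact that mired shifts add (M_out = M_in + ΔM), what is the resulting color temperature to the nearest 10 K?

11090 K

M_in = 10⁶/8914 = 112.18 mireds.
M_out = 112.18 + (-22) = 90.18 mireds.
T_out = 10⁶/90.18 = 11088.6 K → 11090 K.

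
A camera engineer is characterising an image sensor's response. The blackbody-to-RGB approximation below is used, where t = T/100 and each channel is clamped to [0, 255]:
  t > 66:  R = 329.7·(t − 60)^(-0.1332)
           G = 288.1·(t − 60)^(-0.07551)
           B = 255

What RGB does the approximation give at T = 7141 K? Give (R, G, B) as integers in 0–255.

(238, 240, 255)

t = 7141/100 = 71.41; the t > 66 branch applies.
R = 329.7·(71.41 − 60)^(-0.1332) = 329.7·11.41^(-0.1332) = 329.7·0.72305 = 238.390.
G = 288.1·(71.41 − 60)^(-0.07551) = 288.1·11.41^(-0.07551) = 288.1·0.83208 = 239.722.
B = 255 by definition for t > 66.
Rounded: (238, 240, 255).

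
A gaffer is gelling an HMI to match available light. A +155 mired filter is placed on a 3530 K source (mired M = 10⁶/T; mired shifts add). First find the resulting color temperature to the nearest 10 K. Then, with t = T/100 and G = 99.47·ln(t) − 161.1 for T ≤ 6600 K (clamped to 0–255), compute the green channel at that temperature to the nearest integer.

150

M_in = 10⁶/3530 = 283.29; M_out = 283.29 + (+155) = 438.29.
T_out = 10⁶/438.29 = 2281.6 K → 2280 K; t = 22.8.
G = 99.47·ln 22.8 − 161.1 = 99.47·3.1268 − 161.1 = 149.919.
Rounded: 150.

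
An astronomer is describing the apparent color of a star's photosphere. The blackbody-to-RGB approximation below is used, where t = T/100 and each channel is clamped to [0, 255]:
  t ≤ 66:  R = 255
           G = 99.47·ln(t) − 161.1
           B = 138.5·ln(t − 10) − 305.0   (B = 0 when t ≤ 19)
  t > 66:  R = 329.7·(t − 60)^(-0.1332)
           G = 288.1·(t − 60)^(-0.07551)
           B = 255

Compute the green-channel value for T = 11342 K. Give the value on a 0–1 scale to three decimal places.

t = 11342/100 = 113.42; the t > 66 branch applies.
G = 288.1·(113.42 − 60)^(-0.07551) = 288.1·53.42^(-0.07551) = 288.1·0.74053 = 213.346.
On a 0–1 scale: 213.346/255 = 0.8367 → 0.837.

0.837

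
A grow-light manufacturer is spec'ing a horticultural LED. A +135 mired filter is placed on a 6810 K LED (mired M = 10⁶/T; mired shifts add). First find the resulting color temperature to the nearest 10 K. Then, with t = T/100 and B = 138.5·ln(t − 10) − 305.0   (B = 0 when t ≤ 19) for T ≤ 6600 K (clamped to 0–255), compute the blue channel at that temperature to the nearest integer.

M_in = 10⁶/6810 = 146.84; M_out = 146.84 + (+135) = 281.84.
T_out = 10⁶/281.84 = 3548.1 K → 3550 K; t = 35.5.
B = 138.5·ln(35.5 − 10) − 305.0 = 138.5·ln 25.5 − 305.0 = 138.5·3.2387 − 305.0 = 143.557.
Rounded: 144.

144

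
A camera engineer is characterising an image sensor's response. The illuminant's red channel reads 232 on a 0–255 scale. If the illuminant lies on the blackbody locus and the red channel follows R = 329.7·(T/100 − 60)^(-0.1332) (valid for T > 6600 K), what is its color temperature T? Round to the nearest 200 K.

7400 K

(t − 60)^(-0.1332) = 232/329.7 = 0.70367.
t − 60 = 0.70367^(1/-0.1332) = 0.70367^(-7.508) = 13.992, so t = 73.992.
T = 100·t = 7399 K → 7400 K to the nearest 200 K.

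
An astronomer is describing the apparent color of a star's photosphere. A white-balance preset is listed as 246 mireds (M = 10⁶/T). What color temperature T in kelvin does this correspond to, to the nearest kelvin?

T = 10⁶ / 246 = 4065.04 K → 4065 K.

4065 K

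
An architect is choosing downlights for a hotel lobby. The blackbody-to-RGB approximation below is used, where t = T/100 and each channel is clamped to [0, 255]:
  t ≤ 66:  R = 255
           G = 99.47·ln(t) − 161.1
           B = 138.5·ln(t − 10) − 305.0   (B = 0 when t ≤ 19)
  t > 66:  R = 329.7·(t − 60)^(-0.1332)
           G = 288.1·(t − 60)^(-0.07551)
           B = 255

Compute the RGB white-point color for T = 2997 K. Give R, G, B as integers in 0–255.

t = 2997/100 = 29.97; the t ≤ 66 branch applies.
R = 255 by definition for t ≤ 66.
G = 99.47·ln 29.97 − 161.1 = 99.47·3.4002 − 161.1 = 177.118.
B = 138.5·ln(29.97 − 10) − 305.0 = 138.5·ln 19.97 − 305.0 = 138.5·2.9942 − 305.0 = 109.701.
Rounded: (255, 177, 110).

R=255, G=177, B=110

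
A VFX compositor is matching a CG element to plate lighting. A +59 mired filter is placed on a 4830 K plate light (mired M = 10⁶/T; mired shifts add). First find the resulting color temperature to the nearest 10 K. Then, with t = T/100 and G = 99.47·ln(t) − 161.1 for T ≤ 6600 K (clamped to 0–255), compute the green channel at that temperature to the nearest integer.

M_in = 10⁶/4830 = 207.04; M_out = 207.04 + (+59) = 266.04.
T_out = 10⁶/266.04 = 3758.8 K → 3760 K; t = 37.6.
G = 99.47·ln 37.6 − 161.1 = 99.47·3.6270 − 161.1 = 199.678.
Rounded: 200.

200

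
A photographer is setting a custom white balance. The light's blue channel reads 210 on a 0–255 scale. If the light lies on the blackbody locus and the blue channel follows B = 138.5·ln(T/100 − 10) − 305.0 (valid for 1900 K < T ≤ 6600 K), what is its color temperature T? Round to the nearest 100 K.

5100 K

ln(t − 10) = (210 + 305.0) / 138.5 = 3.7184.
t − 10 = e^3.7184 = 41.199, so t = 51.199.
T = 100·t = 5120 K → 5100 K to the nearest 100 K.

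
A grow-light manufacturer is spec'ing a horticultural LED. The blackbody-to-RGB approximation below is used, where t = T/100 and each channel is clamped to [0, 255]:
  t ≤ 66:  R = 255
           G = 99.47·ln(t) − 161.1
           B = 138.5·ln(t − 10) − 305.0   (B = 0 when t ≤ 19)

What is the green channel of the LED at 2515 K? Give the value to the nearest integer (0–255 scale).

160

t = 2515/100 = 25.15; the t ≤ 66 branch applies.
G = 99.47·ln 25.15 − 161.1 = 99.47·3.2249 − 161.1 = 159.677.
Rounded: 160.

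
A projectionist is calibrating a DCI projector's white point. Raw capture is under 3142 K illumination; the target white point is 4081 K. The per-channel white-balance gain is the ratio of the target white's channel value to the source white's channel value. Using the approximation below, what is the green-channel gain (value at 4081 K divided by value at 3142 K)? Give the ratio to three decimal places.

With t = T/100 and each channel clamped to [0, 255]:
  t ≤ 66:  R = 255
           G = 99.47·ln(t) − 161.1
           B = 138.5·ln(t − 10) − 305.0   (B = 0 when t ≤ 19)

At 3142 K (t = 31.42):
  G = 99.47·ln 31.42 − 161.1 = 99.47·3.4474 − 161.1 = 181.817.
At 4081 K (t = 40.81):
  G = 99.47·ln 40.81 − 161.1 = 99.47·3.7089 − 161.1 = 207.827.
Gain = 207.827 / 181.817 = 1.1431 → 1.143.

1.143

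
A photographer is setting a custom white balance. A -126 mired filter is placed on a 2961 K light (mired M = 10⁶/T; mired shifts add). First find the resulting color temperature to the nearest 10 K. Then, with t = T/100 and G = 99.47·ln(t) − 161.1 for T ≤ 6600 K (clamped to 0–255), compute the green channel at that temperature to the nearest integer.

222

M_in = 10⁶/2961 = 337.72; M_out = 337.72 + (-126) = 211.72.
T_out = 10⁶/211.72 = 4723.1 K → 4720 K; t = 47.2.
G = 99.47·ln 47.2 − 161.1 = 99.47·3.8544 − 161.1 = 222.297.
Rounded: 222.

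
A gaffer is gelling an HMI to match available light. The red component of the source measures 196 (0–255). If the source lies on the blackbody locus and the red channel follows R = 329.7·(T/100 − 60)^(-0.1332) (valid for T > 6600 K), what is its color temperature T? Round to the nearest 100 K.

(t − 60)^(-0.1332) = 196/329.7 = 0.59448.
t − 60 = 0.59448^(1/-0.1332) = 0.59448^(-7.508) = 49.621, so t = 109.621.
T = 100·t = 10962 K → 11000 K to the nearest 100 K.

11000 K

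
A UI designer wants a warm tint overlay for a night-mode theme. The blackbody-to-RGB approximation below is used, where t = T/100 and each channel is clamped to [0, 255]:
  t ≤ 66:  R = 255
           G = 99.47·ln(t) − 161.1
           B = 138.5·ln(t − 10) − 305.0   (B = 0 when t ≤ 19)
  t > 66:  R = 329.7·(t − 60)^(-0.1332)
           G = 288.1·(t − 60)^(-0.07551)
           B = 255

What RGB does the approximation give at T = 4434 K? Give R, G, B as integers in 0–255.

R=255, G=216, B=185

t = 4434/100 = 44.34; the t ≤ 66 branch applies.
R = 255 by definition for t ≤ 66.
G = 99.47·ln 44.34 − 161.1 = 99.47·3.7919 − 161.1 = 216.079.
B = 138.5·ln(44.34 − 10) − 305.0 = 138.5·ln 34.34 − 305.0 = 138.5·3.5363 − 305.0 = 184.779.
Rounded: (255, 216, 185).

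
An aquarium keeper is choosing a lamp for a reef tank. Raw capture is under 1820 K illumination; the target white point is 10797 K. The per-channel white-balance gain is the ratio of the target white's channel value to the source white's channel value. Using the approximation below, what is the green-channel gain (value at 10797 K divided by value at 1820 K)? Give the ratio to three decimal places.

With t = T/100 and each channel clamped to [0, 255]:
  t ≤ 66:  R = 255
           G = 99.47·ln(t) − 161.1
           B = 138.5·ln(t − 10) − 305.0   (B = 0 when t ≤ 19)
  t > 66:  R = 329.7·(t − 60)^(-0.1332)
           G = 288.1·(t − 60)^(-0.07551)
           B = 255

At 1820 K (t = 18.2):
  G = 99.47·ln 18.2 − 161.1 = 99.47·2.9014 − 161.1 = 127.504.
At 10797 K (t = 107.97):
  G = 288.1·(107.97 − 60)^(-0.07551) = 288.1·47.97^(-0.07551) = 288.1·0.74657 = 215.087.
Gain = 215.087 / 127.504 = 1.6869 → 1.687.

1.687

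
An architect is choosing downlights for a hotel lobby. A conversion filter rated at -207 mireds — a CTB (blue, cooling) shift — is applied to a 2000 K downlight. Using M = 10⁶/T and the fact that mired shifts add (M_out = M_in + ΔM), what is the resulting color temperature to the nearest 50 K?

3400 K

M_in = 10⁶/2000 = 500.00 mireds.
M_out = 500.00 + (-207) = 293.00 mireds.
T_out = 10⁶/293.00 = 3413.0 K → 3400 K.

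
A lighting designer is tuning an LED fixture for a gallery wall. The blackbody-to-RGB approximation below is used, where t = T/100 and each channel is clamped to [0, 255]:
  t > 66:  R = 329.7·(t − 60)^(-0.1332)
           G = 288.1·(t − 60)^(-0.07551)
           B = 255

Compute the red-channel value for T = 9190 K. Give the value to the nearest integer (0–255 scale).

t = 9190/100 = 91.9; the t > 66 branch applies.
R = 329.7·(91.9 − 60)^(-0.1332) = 329.7·31.9^(-0.1332) = 329.7·0.63051 = 207.881.
Rounded: 208.

208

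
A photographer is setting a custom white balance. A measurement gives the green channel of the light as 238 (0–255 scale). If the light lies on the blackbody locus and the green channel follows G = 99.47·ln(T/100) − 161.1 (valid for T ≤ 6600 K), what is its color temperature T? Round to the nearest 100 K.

5500 K

ln t = (238 + 161.1) / 99.47 = 4.0123.
t = e^4.0123 = 55.272.
T = 100·t = 5527 K → 5500 K to the nearest 100 K.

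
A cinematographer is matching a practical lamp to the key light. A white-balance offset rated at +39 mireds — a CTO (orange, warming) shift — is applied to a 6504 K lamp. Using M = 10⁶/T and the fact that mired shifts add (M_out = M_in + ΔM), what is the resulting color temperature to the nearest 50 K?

5200 K

M_in = 10⁶/6504 = 153.75 mireds.
M_out = 153.75 + (+39) = 192.75 mireds.
T_out = 10⁶/192.75 = 5188.0 K → 5200 K.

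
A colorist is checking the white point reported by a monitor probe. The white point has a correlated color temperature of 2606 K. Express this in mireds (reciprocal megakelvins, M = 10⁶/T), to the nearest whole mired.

M = 10⁶ / 2606 = 383.730 → 384 mireds.

384 mireds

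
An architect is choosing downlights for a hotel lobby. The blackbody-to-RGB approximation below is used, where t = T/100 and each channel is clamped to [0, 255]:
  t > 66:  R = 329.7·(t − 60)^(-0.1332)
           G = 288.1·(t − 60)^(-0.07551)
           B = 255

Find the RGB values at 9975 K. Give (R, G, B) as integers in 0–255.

t = 9975/100 = 99.75; the t > 66 branch applies.
R = 329.7·(99.75 − 60)^(-0.1332) = 329.7·39.75^(-0.1332) = 329.7·0.61231 = 201.877.
G = 288.1·(99.75 − 60)^(-0.07551) = 288.1·39.75^(-0.07551) = 288.1·0.75724 = 218.161.
B = 255 by definition for t > 66.
Rounded: (202, 218, 255).

(202, 218, 255)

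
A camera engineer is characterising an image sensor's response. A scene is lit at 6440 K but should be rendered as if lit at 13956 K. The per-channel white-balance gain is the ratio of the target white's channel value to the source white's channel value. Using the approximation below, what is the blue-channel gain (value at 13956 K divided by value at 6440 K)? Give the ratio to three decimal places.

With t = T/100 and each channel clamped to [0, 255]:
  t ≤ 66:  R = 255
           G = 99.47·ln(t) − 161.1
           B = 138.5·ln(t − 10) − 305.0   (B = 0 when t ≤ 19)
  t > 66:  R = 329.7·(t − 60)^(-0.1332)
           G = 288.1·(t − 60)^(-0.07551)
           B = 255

1.026

At 6440 K (t = 64.4):
  B = 138.5·ln(64.4 − 10) − 305.0 = 138.5·ln 54.4 − 305.0 = 138.5·3.9964 − 305.0 = 248.496.
At 13956 K (t = 139.56):
  B = 255 by definition for t > 66.
Gain = 255.000 / 248.496 = 1.0262 → 1.026.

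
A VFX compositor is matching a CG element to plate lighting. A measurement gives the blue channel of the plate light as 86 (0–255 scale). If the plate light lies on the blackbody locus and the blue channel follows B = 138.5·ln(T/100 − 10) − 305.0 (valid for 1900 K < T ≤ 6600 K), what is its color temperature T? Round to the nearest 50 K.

ln(t − 10) = (86 + 305.0) / 138.5 = 2.8231.
t − 10 = e^2.8231 = 16.829, so t = 26.829.
T = 100·t = 2683 K → 2700 K to the nearest 50 K.

2700 K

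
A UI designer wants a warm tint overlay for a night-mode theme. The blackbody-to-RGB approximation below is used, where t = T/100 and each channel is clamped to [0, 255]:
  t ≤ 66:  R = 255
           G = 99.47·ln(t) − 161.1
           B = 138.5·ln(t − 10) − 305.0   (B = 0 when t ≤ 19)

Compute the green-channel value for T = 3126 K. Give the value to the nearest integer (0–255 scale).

t = 3126/100 = 31.26; the t ≤ 66 branch applies.
G = 99.47·ln 31.26 − 161.1 = 99.47·3.4423 − 161.1 = 181.309.
Rounded: 181.

181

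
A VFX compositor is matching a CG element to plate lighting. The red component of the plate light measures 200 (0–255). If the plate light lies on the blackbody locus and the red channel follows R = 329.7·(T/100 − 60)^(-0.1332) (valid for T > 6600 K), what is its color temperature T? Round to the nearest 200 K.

(t − 60)^(-0.1332) = 200/329.7 = 0.60661.
t − 60 = 0.60661^(1/-0.1332) = 0.60661^(-7.508) = 42.638, so t = 102.638.
T = 100·t = 10264 K → 10200 K to the nearest 200 K.

10200 K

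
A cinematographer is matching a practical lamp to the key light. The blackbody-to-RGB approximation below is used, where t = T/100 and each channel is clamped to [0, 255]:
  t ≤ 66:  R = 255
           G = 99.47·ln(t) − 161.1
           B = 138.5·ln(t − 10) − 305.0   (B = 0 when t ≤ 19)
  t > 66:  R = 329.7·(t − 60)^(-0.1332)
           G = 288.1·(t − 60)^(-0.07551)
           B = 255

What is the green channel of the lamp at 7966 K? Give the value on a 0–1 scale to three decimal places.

0.902

t = 7966/100 = 79.66; the t > 66 branch applies.
G = 288.1·(79.66 − 60)^(-0.07551) = 288.1·19.66^(-0.07551) = 288.1·0.79859 = 230.073.
On a 0–1 scale: 230.073/255 = 0.9022 → 0.902.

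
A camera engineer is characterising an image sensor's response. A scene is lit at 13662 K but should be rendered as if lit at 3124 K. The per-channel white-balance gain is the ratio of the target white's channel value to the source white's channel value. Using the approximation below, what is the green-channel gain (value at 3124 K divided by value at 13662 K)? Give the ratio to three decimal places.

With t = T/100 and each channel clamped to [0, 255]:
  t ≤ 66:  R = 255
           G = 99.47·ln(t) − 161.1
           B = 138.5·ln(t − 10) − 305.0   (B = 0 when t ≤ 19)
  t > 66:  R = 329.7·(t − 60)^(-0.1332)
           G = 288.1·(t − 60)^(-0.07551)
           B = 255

At 13662 K (t = 136.62):
  G = 288.1·(136.62 − 60)^(-0.07551) = 288.1·76.62^(-0.07551) = 288.1·0.72063 = 207.614.
At 3124 K (t = 31.24):
  G = 99.47·ln 31.24 − 161.1 = 99.47·3.4417 − 161.1 = 181.246.
Gain = 181.246 / 207.614 = 0.8730 → 0.873.

0.873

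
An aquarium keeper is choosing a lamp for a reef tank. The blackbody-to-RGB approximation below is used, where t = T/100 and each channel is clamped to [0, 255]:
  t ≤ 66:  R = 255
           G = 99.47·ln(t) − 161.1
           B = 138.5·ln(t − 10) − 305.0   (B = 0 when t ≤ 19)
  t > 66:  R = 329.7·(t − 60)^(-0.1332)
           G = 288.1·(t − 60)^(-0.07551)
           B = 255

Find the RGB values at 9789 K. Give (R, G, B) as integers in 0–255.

(203, 219, 255)

t = 9789/100 = 97.89; the t > 66 branch applies.
R = 329.7·(97.89 − 60)^(-0.1332) = 329.7·37.89^(-0.1332) = 329.7·0.61623 = 203.170.
G = 288.1·(97.89 − 60)^(-0.07551) = 288.1·37.89^(-0.07551) = 288.1·0.75999 = 218.952.
B = 255 by definition for t > 66.
Rounded: (203, 219, 255).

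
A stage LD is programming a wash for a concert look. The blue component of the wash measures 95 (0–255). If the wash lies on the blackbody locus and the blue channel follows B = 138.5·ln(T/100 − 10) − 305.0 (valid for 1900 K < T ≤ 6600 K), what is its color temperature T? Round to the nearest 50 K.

ln(t − 10) = (95 + 305.0) / 138.5 = 2.8881.
t − 10 = e^2.8881 = 17.959, so t = 27.959.
T = 100·t = 2796 K → 2800 K to the nearest 50 K.

2800 K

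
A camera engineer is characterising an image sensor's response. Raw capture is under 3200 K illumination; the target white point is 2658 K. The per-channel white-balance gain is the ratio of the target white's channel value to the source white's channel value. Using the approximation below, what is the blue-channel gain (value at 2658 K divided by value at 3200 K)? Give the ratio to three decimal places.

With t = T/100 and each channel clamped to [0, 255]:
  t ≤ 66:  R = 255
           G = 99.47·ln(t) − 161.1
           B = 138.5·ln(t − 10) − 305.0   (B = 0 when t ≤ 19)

At 3200 K (t = 32):
  B = 138.5·ln(32 − 10) − 305.0 = 138.5·ln 22 − 305.0 = 138.5·3.0910 − 305.0 = 123.109.
At 2658 K (t = 26.58):
  B = 138.5·ln(26.58 − 10) − 305.0 = 138.5·ln 16.58 − 305.0 = 138.5·2.8082 − 305.0 = 83.935.
Gain = 83.935 / 123.109 = 0.6818 → 0.682.

0.682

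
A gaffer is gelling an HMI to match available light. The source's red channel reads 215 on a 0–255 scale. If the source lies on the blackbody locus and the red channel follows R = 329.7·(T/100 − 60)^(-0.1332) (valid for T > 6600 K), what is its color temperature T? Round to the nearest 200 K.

(t − 60)^(-0.1332) = 215/329.7 = 0.65211.
t − 60 = 0.65211^(1/-0.1332) = 0.65211^(-7.508) = 24.774, so t = 84.774.
T = 100·t = 8477 K → 8400 K to the nearest 200 K.

8400 K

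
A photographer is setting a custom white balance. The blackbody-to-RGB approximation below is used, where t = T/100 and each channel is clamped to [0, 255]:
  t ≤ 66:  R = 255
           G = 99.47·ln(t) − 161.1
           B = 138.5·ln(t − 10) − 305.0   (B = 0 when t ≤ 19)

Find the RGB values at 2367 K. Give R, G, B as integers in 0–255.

R=255, G=154, B=57

t = 2367/100 = 23.67; the t ≤ 66 branch applies.
R = 255 by definition for t ≤ 66.
G = 99.47·ln 23.67 − 161.1 = 99.47·3.1642 − 161.1 = 153.644.
B = 138.5·ln(23.67 − 10) − 305.0 = 138.5·ln 13.67 − 305.0 = 138.5·2.6152 − 305.0 = 57.206.
Rounded: (255, 154, 57).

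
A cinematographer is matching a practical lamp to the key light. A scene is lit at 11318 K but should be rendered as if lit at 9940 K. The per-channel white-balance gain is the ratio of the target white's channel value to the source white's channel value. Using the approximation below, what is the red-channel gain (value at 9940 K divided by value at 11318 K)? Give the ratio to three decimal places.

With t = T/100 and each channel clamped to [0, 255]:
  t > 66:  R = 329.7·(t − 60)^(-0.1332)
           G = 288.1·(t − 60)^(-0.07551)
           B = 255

1.041

At 11318 K (t = 113.18):
  R = 329.7·(113.18 − 60)^(-0.1332) = 329.7·53.18^(-0.1332) = 329.7·0.58902 = 194.200.
At 9940 K (t = 99.4):
  R = 329.7·(99.4 − 60)^(-0.1332) = 329.7·39.4^(-0.1332) = 329.7·0.61303 = 202.115.
Gain = 202.115 / 194.200 = 1.0408 → 1.041.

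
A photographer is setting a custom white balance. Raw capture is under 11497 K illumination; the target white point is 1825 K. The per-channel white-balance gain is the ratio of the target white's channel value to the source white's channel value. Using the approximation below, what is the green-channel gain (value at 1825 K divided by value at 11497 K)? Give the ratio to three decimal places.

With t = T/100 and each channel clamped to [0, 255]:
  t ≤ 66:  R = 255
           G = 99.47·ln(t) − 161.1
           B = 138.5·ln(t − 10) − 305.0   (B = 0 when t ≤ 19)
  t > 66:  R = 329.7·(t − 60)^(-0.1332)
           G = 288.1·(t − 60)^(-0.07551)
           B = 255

0.600

At 11497 K (t = 114.97):
  G = 288.1·(114.97 − 60)^(-0.07551) = 288.1·54.97^(-0.07551) = 288.1·0.73893 = 212.886.
At 1825 K (t = 18.25):
  G = 99.47·ln 18.25 − 161.1 = 99.47·2.9042 − 161.1 = 127.777.
Gain = 127.777 / 212.886 = 0.6002 → 0.600.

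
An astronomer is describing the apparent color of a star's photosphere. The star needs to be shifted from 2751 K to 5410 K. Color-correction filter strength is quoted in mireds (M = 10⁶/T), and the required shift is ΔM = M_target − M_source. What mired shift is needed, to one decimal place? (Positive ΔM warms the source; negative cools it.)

-178.7 mireds

M_source = 10⁶/2751 = 363.504; M_target = 10⁶/5410 = 184.843.
ΔM = 184.843 − 363.504 = -178.661 → -178.7 mireds, a cooling shift.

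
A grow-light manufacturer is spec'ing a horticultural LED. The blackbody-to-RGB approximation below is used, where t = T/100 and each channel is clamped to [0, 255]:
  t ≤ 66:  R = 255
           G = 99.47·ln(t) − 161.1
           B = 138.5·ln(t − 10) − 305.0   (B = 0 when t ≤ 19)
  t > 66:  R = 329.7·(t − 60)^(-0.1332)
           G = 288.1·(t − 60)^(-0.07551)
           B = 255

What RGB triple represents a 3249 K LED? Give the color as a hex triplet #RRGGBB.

#FFB97E

t = 3249/100 = 32.49; the t ≤ 66 branch applies.
R = 255 by definition for t ≤ 66.
G = 99.47·ln 32.49 − 161.1 = 99.47·3.4809 − 161.1 = 185.148.
B = 138.5·ln(32.49 − 10) − 305.0 = 138.5·ln 22.49 − 305.0 = 138.5·3.1131 − 305.0 = 126.160.
Rounded: (255, 185, 126).
In hex: #FFB97E.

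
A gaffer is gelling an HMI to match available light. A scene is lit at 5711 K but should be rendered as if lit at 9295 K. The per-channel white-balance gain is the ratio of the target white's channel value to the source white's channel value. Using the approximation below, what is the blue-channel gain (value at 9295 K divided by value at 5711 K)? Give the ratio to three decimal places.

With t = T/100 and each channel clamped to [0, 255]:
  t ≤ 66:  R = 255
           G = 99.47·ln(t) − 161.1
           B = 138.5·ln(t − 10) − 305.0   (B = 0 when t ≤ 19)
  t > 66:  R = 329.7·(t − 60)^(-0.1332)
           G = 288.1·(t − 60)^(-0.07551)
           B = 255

1.116

At 5711 K (t = 57.11):
  B = 138.5·ln(57.11 − 10) − 305.0 = 138.5·ln 47.11 − 305.0 = 138.5·3.8525 − 305.0 = 228.569.
At 9295 K (t = 92.95):
  B = 255 by definition for t > 66.
Gain = 255.000 / 228.569 = 1.1156 → 1.116.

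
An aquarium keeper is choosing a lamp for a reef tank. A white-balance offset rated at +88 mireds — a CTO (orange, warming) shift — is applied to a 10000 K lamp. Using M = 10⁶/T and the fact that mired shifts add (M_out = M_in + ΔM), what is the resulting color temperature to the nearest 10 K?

5320 K

M_in = 10⁶/10000 = 100.00 mireds.
M_out = 100.00 + (+88) = 188.00 mireds.
T_out = 10⁶/188.00 = 5319.1 K → 5320 K.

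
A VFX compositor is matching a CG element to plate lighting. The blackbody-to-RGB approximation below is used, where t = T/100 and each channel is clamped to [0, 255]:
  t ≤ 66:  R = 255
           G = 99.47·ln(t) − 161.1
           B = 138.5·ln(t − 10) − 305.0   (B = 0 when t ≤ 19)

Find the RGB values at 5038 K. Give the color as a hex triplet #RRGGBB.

#FFE5CF

t = 5038/100 = 50.38; the t ≤ 66 branch applies.
R = 255 by definition for t ≤ 66.
G = 99.47·ln 50.38 − 161.1 = 99.47·3.9196 − 161.1 = 228.782.
B = 138.5·ln(50.38 − 10) − 305.0 = 138.5·ln 40.38 − 305.0 = 138.5·3.6983 − 305.0 = 207.219.
Rounded: (255, 229, 207).
In hex: #FFE5CF.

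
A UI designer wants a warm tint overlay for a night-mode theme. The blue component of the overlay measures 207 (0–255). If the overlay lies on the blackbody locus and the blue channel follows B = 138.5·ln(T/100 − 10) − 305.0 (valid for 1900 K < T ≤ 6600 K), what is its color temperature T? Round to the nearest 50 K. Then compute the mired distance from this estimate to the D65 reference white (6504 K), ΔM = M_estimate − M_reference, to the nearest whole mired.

+44 mireds

ln(t − 10) = (207 + 305.0) / 138.5 = 3.6968.
t − 10 = e^3.6968 = 40.316, so t = 50.316.
T = 100·t = 5032 K → 5050 K to the nearest 50 K.
M_estimate = 10⁶/5050 = 198.02; M_reference = 10⁶/6504 = 153.75.
ΔM = 198.02 − 153.75 = 44.27 → +44 mireds.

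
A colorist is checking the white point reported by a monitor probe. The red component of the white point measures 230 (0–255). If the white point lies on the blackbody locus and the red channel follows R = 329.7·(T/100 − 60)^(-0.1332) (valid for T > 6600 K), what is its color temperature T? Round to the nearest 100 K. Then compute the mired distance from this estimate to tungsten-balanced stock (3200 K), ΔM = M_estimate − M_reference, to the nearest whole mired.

(t − 60)^(-0.1332) = 230/329.7 = 0.69760.
t − 60 = 0.69760^(1/-0.1332) = 0.69760^(-7.508) = 14.932, so t = 74.932.
T = 100·t = 7493 K → 7500 K to the nearest 100 K.
M_estimate = 10⁶/7500 = 133.33; M_reference = 10⁶/3200 = 312.50.
ΔM = 133.33 − 312.50 = -179.17 → -179 mireds.

-179 mireds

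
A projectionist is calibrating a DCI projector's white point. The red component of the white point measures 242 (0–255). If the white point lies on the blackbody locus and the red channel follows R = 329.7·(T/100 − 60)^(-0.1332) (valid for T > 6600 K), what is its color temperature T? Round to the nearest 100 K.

7000 K

(t − 60)^(-0.1332) = 242/329.7 = 0.73400.
t − 60 = 0.73400^(1/-0.1332) = 0.73400^(-7.508) = 10.193, so t = 70.193.
T = 100·t = 7019 K → 7000 K to the nearest 100 K.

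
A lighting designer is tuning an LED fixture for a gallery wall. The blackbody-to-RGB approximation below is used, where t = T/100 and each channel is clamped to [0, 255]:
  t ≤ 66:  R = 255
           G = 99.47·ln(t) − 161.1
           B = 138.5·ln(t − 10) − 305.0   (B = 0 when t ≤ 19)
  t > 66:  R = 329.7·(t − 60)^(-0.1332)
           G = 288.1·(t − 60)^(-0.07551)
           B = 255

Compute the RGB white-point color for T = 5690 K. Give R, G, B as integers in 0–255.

t = 5690/100 = 56.9; the t ≤ 66 branch applies.
R = 255 by definition for t ≤ 66.
G = 99.47·ln 56.9 − 161.1 = 99.47·4.0413 − 161.1 = 240.888.
B = 138.5·ln(56.9 − 10) − 305.0 = 138.5·ln 46.9 − 305.0 = 138.5·3.8480 − 305.0 = 227.950.
Rounded: (255, 241, 228).

R=255, G=241, B=228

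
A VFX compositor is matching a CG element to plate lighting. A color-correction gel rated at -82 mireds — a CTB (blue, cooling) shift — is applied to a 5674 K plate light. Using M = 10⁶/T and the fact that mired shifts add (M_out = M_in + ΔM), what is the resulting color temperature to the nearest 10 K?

M_in = 10⁶/5674 = 176.24 mireds.
M_out = 176.24 + (-82) = 94.24 mireds.
T_out = 10⁶/94.24 = 10610.9 K → 10610 K.

10610 K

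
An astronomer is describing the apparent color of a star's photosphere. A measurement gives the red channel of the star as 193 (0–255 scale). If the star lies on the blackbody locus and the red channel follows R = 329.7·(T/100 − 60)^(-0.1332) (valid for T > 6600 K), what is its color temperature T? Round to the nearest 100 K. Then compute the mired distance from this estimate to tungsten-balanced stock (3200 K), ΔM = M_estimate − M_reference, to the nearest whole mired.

-226 mireds

(t − 60)^(-0.1332) = 193/329.7 = 0.58538.
t − 60 = 0.58538^(1/-0.1332) = 0.58538^(-7.508) = 55.713, so t = 115.713.
T = 100·t = 11571 K → 11600 K to the nearest 100 K.
M_estimate = 10⁶/11600 = 86.21; M_reference = 10⁶/3200 = 312.50.
ΔM = 86.21 − 312.50 = -226.29 → -226 mireds.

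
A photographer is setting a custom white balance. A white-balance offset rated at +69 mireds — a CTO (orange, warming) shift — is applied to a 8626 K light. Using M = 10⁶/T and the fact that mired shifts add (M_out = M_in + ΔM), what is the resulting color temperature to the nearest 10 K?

M_in = 10⁶/8626 = 115.93 mireds.
M_out = 115.93 + (+69) = 184.93 mireds.
T_out = 10⁶/184.93 = 5407.5 K → 5410 K.

5410 K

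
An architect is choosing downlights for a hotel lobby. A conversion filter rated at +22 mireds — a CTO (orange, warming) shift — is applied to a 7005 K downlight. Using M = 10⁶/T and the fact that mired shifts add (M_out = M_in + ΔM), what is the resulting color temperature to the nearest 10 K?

M_in = 10⁶/7005 = 142.76 mireds.
M_out = 142.76 + (+22) = 164.76 mireds.
T_out = 10⁶/164.76 = 6069.6 K → 6070 K.

6070 K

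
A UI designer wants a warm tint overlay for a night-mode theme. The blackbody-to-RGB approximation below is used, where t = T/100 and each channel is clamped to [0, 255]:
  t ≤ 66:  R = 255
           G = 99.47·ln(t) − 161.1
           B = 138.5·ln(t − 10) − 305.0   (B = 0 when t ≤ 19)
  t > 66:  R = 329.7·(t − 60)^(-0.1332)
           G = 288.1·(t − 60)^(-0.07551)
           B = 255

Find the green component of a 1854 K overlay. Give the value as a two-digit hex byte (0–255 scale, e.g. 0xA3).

0x81

t = 1854/100 = 18.54; the t ≤ 66 branch applies.
G = 99.47·ln 18.54 − 161.1 = 99.47·2.9199 − 161.1 = 129.345.
Rounded: 129; in hex, 0x81.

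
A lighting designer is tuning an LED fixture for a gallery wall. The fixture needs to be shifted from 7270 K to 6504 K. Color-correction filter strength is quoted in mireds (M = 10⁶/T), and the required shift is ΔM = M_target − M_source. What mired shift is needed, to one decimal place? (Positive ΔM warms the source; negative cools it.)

M_source = 10⁶/7270 = 137.552; M_target = 10⁶/6504 = 153.752.
ΔM = 153.752 − 137.552 = 16.200 → +16.2 mireds, a warming shift.

+16.2 mireds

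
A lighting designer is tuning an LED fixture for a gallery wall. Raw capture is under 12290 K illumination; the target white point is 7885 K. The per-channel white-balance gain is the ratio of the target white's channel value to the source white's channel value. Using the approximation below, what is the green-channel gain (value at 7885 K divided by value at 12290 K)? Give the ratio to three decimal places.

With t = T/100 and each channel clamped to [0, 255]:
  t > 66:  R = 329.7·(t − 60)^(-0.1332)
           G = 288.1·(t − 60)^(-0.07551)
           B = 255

1.095

At 12290 K (t = 122.9):
  G = 288.1·(122.9 − 60)^(-0.07551) = 288.1·62.9^(-0.07551) = 288.1·0.73145 = 210.730.
At 7885 K (t = 78.85):
  G = 288.1·(78.85 − 60)^(-0.07551) = 288.1·18.85^(-0.07551) = 288.1·0.80113 = 230.805.
Gain = 230.805 / 210.730 = 1.0953 → 1.095.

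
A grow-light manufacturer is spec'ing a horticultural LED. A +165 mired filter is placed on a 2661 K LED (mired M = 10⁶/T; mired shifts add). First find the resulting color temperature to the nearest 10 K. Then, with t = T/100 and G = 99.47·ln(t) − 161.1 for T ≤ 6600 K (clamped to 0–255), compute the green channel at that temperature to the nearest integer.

M_in = 10⁶/2661 = 375.80; M_out = 375.80 + (+165) = 540.80.
T_out = 10⁶/540.80 = 1849.1 K → 1850 K; t = 18.5.
G = 99.47·ln 18.5 − 161.1 = 99.47·2.9178 − 161.1 = 129.131.
Rounded: 129.

129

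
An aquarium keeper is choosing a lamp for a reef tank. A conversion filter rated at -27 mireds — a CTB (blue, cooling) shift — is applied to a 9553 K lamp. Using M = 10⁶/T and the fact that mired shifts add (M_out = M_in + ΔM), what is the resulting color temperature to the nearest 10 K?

M_in = 10⁶/9553 = 104.68 mireds.
M_out = 104.68 + (-27) = 77.68 mireds.
T_out = 10⁶/77.68 = 12873.5 K → 12870 K.

12870 K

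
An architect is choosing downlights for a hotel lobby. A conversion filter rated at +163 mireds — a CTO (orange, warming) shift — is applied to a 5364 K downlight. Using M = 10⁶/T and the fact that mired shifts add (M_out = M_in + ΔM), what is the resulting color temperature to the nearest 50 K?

M_in = 10⁶/5364 = 186.43 mireds.
M_out = 186.43 + (+163) = 349.43 mireds.
T_out = 10⁶/349.43 = 2861.8 K → 2850 K.

2850 K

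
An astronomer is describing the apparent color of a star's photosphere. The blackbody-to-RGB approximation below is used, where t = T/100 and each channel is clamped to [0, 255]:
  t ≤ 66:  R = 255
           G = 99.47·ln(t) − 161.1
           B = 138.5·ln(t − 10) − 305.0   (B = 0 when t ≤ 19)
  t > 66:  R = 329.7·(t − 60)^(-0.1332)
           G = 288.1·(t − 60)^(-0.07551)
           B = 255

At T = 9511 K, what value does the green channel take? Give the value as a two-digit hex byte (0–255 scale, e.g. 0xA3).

t = 9511/100 = 95.11; the t > 66 branch applies.
G = 288.1·(95.11 − 60)^(-0.07551) = 288.1·35.11^(-0.07551) = 288.1·0.76437 = 220.215.
Rounded: 220; in hex, 0xDC.

0xDC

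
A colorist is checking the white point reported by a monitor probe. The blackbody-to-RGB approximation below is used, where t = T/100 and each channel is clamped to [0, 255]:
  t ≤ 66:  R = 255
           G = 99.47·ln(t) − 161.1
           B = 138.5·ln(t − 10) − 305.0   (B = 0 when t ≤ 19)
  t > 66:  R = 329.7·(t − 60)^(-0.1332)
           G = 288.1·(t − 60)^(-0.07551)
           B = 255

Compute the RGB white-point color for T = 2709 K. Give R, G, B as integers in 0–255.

R=255, G=167, B=88

t = 2709/100 = 27.09; the t ≤ 66 branch applies.
R = 255 by definition for t ≤ 66.
G = 99.47·ln 27.09 − 161.1 = 99.47·3.2992 − 161.1 = 167.068.
B = 138.5·ln(27.09 − 10) − 305.0 = 138.5·ln 17.09 − 305.0 = 138.5·2.8385 − 305.0 = 88.131.
Rounded: (255, 167, 88).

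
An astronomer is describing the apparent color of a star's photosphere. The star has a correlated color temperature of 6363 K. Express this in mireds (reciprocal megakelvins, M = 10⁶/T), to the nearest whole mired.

157 mireds

M = 10⁶ / 6363 = 157.159 → 157 mireds.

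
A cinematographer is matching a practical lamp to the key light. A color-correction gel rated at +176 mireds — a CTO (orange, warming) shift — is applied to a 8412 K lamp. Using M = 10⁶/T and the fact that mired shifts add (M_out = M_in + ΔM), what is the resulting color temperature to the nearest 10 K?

M_in = 10⁶/8412 = 118.88 mireds.
M_out = 118.88 + (+176) = 294.88 mireds.
T_out = 10⁶/294.88 = 3391.2 K → 3390 K.

3390 K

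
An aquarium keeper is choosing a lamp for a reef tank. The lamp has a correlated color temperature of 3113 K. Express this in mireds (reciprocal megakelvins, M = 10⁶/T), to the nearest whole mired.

321 mireds

M = 10⁶ / 3113 = 321.234 → 321 mireds.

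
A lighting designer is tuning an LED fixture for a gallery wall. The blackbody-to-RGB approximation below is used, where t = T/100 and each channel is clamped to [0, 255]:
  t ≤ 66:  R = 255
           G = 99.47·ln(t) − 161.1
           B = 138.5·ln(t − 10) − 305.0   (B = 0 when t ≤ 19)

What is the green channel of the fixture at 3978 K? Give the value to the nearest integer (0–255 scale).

205

t = 3978/100 = 39.78; the t ≤ 66 branch applies.
G = 99.47·ln 39.78 − 161.1 = 99.47·3.6834 − 161.1 = 205.284.
Rounded: 205.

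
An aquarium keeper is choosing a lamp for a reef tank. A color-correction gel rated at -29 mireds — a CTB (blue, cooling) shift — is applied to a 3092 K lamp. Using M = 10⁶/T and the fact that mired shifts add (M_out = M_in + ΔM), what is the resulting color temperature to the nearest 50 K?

3400 K

M_in = 10⁶/3092 = 323.42 mireds.
M_out = 323.42 + (-29) = 294.42 mireds.
T_out = 10⁶/294.42 = 3396.6 K → 3400 K.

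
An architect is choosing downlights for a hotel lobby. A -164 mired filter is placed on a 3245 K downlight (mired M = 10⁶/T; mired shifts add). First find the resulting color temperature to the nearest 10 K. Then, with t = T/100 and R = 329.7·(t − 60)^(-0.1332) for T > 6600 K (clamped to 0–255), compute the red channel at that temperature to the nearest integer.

M_in = 10⁶/3245 = 308.17; M_out = 308.17 + (-164) = 144.17.
T_out = 10⁶/144.17 = 6936.4 K → 6940 K; t = 69.4.
R = 329.7·(69.4 − 60)^(-0.1332) = 329.7·9.4^(-0.1332) = 329.7·0.74196 = 244.624.
Rounded: 245.

245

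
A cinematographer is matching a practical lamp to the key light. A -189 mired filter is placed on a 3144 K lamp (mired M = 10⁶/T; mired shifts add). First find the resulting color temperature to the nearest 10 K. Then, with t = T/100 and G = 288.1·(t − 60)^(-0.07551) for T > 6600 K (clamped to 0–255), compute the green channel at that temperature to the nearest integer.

M_in = 10⁶/3144 = 318.07; M_out = 318.07 + (-189) = 129.07.
T_out = 10⁶/129.07 = 7748.0 K → 7750 K; t = 77.5.
G = 288.1·(77.5 − 60)^(-0.07551) = 288.1·17.5^(-0.07551) = 288.1·0.80563 = 232.103.
Rounded: 232.

232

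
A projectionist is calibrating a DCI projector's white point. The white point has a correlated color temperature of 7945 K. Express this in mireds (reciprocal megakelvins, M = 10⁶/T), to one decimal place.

M = 10⁶ / 7945 = 125.865 → 125.9 mireds.

125.9 mireds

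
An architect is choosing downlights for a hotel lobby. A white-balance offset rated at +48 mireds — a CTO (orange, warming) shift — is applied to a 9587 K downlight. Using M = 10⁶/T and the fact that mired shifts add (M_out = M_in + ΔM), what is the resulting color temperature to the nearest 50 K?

6550 K

M_in = 10⁶/9587 = 104.31 mireds.
M_out = 104.31 + (+48) = 152.31 mireds.
T_out = 10⁶/152.31 = 6565.6 K → 6550 K.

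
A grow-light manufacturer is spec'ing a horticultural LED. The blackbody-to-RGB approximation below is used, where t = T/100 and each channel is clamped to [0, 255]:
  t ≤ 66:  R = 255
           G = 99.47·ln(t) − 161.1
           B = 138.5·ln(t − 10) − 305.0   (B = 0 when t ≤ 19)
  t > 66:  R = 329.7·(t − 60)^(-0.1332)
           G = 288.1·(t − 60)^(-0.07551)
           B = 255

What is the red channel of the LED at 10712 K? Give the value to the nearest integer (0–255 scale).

197

t = 10712/100 = 107.12; the t > 66 branch applies.
R = 329.7·(107.12 − 60)^(-0.1332) = 329.7·47.12^(-0.1332) = 329.7·0.59859 = 197.355.
Rounded: 197.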